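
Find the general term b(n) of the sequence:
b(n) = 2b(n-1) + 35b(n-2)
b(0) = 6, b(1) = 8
Characteristic equation: x² - 2x - 35 = 0, which factors as (x - (7))(x - (-5)) = 0.
Roots r₁ = 7, r₂ = -5 (distinct).
General solution: b(n) = A·(7)^n + B·(-5)^n.
From b(0) = 6: A + B = 6.
From b(1) = 8: 7A - 5B = 8.
Solving: A = \frac{19}{6}, B = \frac{17}{6}.
So b(n) = \frac{17 \left(-5\right)^{n}}{6} + \frac{19 \cdot 7^{n}}{6}.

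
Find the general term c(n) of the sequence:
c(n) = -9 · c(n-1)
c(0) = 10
Pure geometric recurrence with ratio -9.
By induction c(n) = c(0) · (-9)^n = 10 \left(-9\right)^{n}.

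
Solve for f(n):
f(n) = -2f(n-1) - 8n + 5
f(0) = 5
First-order linear with linear forcing.
Homogeneous solution: f_h(n) = A·(-2)^n.
Try particular f_p(n) = pn + q. Substituting:
  pn + q = -2(p(n-1) + q) - 8n + 5.
Matching the n-coefficient: p = -2p - 8 ⇒ p = - \frac{8}{3}.
Matching constants: q = 2p - 2q + 5 ⇒ q = - \frac{1}{9}.
General: f(n) = A·(-2)^n - \frac{8 n}{3} - \frac{1}{9}.
Apply f(0) = 5: A - \frac{1}{9} = 5 ⇒ A = \frac{46}{9}.
So f(n) = \frac{46 \left(-2\right)^{n}}{9} - \frac{8 n}{3} - \frac{1}{9}.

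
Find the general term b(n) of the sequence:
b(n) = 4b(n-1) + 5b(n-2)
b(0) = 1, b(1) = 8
Characteristic equation: x² - 4x - 5 = 0, which factors as (x - (5))(x - (-1)) = 0.
Roots r₁ = 5, r₂ = -1 (distinct).
General solution: b(n) = A·(5)^n + B·(-1)^n.
From b(0) = 1: A + B = 1.
From b(1) = 8: 5A - B = 8.
Solving: A = \frac{3}{2}, B = - \frac{1}{2}.
So b(n) = - \frac{\left(-1\right)^{n}}{2} + \frac{3 \cdot 5^{n}}{2}.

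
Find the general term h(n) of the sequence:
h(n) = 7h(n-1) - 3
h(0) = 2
First-order linear non-homogeneous.
Homogeneous solution: h_h(n) = A·(7)^n.
Try constant particular solution h_p = K: K = 7K - 3 ⇒ K = \frac{1}{2}.
General: h(n) = A·(7)^n + \frac{1}{2}.
Apply h(0) = 2: A + \frac{1}{2} = 2 ⇒ A = \frac{3}{2}.
So h(n) = \frac{3 \cdot 7^{n}}{2} + \frac{1}{2}.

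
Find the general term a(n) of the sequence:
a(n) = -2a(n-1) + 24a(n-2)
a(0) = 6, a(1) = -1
Characteristic equation: x² + 2x - 24 = 0, which factors as (x - (4))(x - (-6)) = 0.
Roots r₁ = 4, r₂ = -6 (distinct).
General solution: a(n) = A·(4)^n + B·(-6)^n.
From a(0) = 6: A + B = 6.
From a(1) = -1: 4A - 6B = -1.
Solving: A = \frac{7}{2}, B = \frac{5}{2}.
So a(n) = \frac{5 \left(-6\right)^{n}}{2} + \frac{7 \cdot 4^{n}}{2}.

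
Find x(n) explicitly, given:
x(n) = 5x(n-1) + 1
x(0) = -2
First-order linear non-homogeneous.
Homogeneous solution: x_h(n) = A·(5)^n.
Try constant particular solution x_p = K: K = 5K + 1 ⇒ K = - \frac{1}{4}.
General: x(n) = A·(5)^n - \frac{1}{4}.
Apply x(0) = -2: A - \frac{1}{4} = -2 ⇒ A = - \frac{7}{4}.
So x(n) = - \frac{7 \cdot 5^{n}}{4} - \frac{1}{4}.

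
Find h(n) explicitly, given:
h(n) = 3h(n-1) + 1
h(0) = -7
First-order linear non-homogeneous.
Homogeneous solution: h_h(n) = A·(3)^n.
Try constant particular solution h_p = K: K = 3K + 1 ⇒ K = - \frac{1}{2}.
General: h(n) = A·(3)^n - \frac{1}{2}.
Apply h(0) = -7: A - \frac{1}{2} = -7 ⇒ A = - \frac{13}{2}.
So h(n) = - \frac{13 \cdot 3^{n}}{2} - \frac{1}{2}.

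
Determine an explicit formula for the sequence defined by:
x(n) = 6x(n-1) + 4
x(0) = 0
First-order linear non-homogeneous.
Homogeneous solution: x_h(n) = A·(6)^n.
Try constant particular solution x_p = K: K = 6K + 4 ⇒ K = - \frac{4}{5}.
General: x(n) = A·(6)^n - \frac{4}{5}.
Apply x(0) = 0: A - \frac{4}{5} = 0 ⇒ A = \frac{4}{5}.
So x(n) = \frac{4 \cdot 6^{n}}{5} - \frac{4}{5}.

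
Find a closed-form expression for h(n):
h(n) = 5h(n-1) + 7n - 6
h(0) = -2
First-order linear with linear forcing.
Homogeneous solution: h_h(n) = A·(5)^n.
Try particular h_p(n) = pn + q. Substituting:
  pn + q = 5(p(n-1) + q) + 7n - 6.
Matching the n-coefficient: p = 5p + 7 ⇒ p = - \frac{7}{4}.
Matching constants: q = -5p + 5q - 6 ⇒ q = - \frac{11}{16}.
General: h(n) = A·(5)^n - \frac{7 n}{4} - \frac{11}{16}.
Apply h(0) = -2: A - \frac{11}{16} = -2 ⇒ A = - \frac{21}{16}.
So h(n) = - \frac{21 \cdot 5^{n}}{16} - \frac{7 n}{4} - \frac{11}{16}.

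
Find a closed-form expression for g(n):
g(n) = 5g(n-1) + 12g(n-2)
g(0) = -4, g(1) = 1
Characteristic equation: x² - 5x - 12 = 0.
Discriminant Δ = (5)² + 4·(12) = 73.
Roots r₁,₂ = (5 ± √73)/2, so r₁ = \frac{5}{2} + \frac{\sqrt{73}}{2}, r₂ = \frac{5}{2} - \frac{\sqrt{73}}{2}.
General solution: g(n) = A·r₁^n + B·r₂^n.
From the initial conditions, A + B = -4 and r₁A + r₂B = 1.
Since r₁ - r₂ = √73: A = (1 - (-4)r₂)/√73 = -2 + \frac{11 \sqrt{73}}{73}, and B = -4 - A = -2 - \frac{11 \sqrt{73}}{73}.
So g(n) = \left(-2 + \frac{11 \sqrt{73}}{73}\right)\left(\frac{5}{2} + \frac{\sqrt{73}}{2}\right)^n + \left(-2 - \frac{11 \sqrt{73}}{73}\right)\left(\frac{5}{2} - \frac{\sqrt{73}}{2}\right)^n.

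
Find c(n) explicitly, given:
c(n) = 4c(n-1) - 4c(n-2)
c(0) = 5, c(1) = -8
Characteristic equation: x² - 4x + 4 = 0, which is (x - (2))².
Repeated root r = 2.
General solution: c(n) = (A + Bn)·(2)^n.
From c(0) = 5: A = 5.
From c(1) = -8: (A + B)·(2) = -8 ⇒ B = -9.
So c(n) = \left(5 - 9 n\right) \cdot (2)^n.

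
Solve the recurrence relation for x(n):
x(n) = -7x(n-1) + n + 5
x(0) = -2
First-order linear with linear forcing.
Homogeneous solution: x_h(n) = A·(-7)^n.
Try particular x_p(n) = pn + q. Substituting:
  pn + q = -7(p(n-1) + q) + n + 5.
Matching the n-coefficient: p = -7p + 1 ⇒ p = \frac{1}{8}.
Matching constants: q = 7p - 7q + 5 ⇒ q = \frac{47}{64}.
General: x(n) = A·(-7)^n + \frac{n}{8} + \frac{47}{64}.
Apply x(0) = -2: A + \frac{47}{64} = -2 ⇒ A = - \frac{175}{64}.
So x(n) = - \frac{175 \left(-7\right)^{n}}{64} + \frac{n}{8} + \frac{47}{64}.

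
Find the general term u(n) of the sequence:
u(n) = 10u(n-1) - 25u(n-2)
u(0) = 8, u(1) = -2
Characteristic equation: x² - 10x + 25 = 0, which is (x - (5))².
Repeated root r = 5.
General solution: u(n) = (A + Bn)·(5)^n.
From u(0) = 8: A = 8.
From u(1) = -2: (A + B)·(5) = -2 ⇒ B = - \frac{42}{5}.
So u(n) = \left(8 - \frac{42 n}{5}\right) \cdot (5)^n.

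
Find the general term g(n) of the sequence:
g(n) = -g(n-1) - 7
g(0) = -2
First-order linear non-homogeneous.
Homogeneous solution: g_h(n) = A·(-1)^n.
Try constant particular solution g_p = K: K = -K - 7 ⇒ K = - \frac{7}{2}.
General: g(n) = A·(-1)^n - \frac{7}{2}.
Apply g(0) = -2: A - \frac{7}{2} = -2 ⇒ A = \frac{3}{2}.
So g(n) = \frac{3 \left(-1\right)^{n}}{2} - \frac{7}{2}.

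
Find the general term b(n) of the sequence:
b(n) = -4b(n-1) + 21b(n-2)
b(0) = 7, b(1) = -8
Characteristic equation: x² + 4x - 21 = 0, which factors as (x - (-7))(x - (3)) = 0.
Roots r₁ = -7, r₂ = 3 (distinct).
General solution: b(n) = A·(-7)^n + B·(3)^n.
From b(0) = 7: A + B = 7.
From b(1) = -8: -7A + 3B = -8.
Solving: A = \frac{29}{10}, B = \frac{41}{10}.
So b(n) = \frac{29 \left(-7\right)^{n}}{10} + \frac{41 \cdot 3^{n}}{10}.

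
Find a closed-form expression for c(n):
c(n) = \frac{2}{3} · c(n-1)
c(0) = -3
Pure geometric recurrence with ratio \frac{2}{3}.
By induction c(n) = c(0) · (\frac{2}{3})^n = - 3 \left(\frac{2}{3}\right)^{n}.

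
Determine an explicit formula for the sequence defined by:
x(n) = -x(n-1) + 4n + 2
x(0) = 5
First-order linear with linear forcing.
Homogeneous solution: x_h(n) = A·(-1)^n.
Try particular x_p(n) = pn + q. Substituting:
  pn + q = -(p(n-1) + q) + 4n + 2.
Matching the n-coefficient: p = -p + 4 ⇒ p = 2.
Matching constants: q = p - q + 2 ⇒ q = 2.
General: x(n) = A·(-1)^n + 2 n + 2.
Apply x(0) = 5: A + 2 = 5 ⇒ A = 3.
So x(n) = 3 \left(-1\right)^{n} + 2 n + 2.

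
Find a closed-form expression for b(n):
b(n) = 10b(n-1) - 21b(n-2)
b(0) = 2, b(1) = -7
Characteristic equation: x² - 10x + 21 = 0, which factors as (x - (7))(x - (3)) = 0.
Roots r₁ = 7, r₂ = 3 (distinct).
General solution: b(n) = A·(7)^n + B·(3)^n.
From b(0) = 2: A + B = 2.
From b(1) = -7: 7A + 3B = -7.
Solving: A = - \frac{13}{4}, B = \frac{21}{4}.
So b(n) = \frac{21 \cdot 3^{n}}{4} - \frac{13 \cdot 7^{n}}{4}.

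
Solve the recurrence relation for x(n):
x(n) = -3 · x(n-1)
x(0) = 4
Pure geometric recurrence with ratio -3.
By induction x(n) = x(0) · (-3)^n = 4 \left(-3\right)^{n}.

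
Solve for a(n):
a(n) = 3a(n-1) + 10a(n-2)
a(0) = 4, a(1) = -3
Characteristic equation: x² - 3x - 10 = 0, which factors as (x - (-2))(x - (5)) = 0.
Roots r₁ = -2, r₂ = 5 (distinct).
General solution: a(n) = A·(-2)^n + B·(5)^n.
From a(0) = 4: A + B = 4.
From a(1) = -3: -2A + 5B = -3.
Solving: A = \frac{23}{7}, B = \frac{5}{7}.
So a(n) = \frac{23 \left(-2\right)^{n}}{7} + \frac{5 \cdot 5^{n}}{7}.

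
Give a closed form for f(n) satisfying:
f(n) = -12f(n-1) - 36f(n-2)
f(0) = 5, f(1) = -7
Characteristic equation: x² + 12x + 36 = 0, which is (x - (-6))².
Repeated root r = -6.
General solution: f(n) = (A + Bn)·(-6)^n.
From f(0) = 5: A = 5.
From f(1) = -7: (A + B)·(-6) = -7 ⇒ B = - \frac{23}{6}.
So f(n) = \left(5 - \frac{23 n}{6}\right) \cdot (-6)^n.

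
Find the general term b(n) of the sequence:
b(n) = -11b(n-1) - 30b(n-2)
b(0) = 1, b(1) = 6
Characteristic equation: x² + 11x + 30 = 0, which factors as (x - (-5))(x - (-6)) = 0.
Roots r₁ = -5, r₂ = -6 (distinct).
General solution: b(n) = A·(-5)^n + B·(-6)^n.
From b(0) = 1: A + B = 1.
From b(1) = 6: -5A - 6B = 6.
Solving: A = 12, B = -11.
So b(n) = 12 \left(-5\right)^{n} - 11 \left(-6\right)^{n}.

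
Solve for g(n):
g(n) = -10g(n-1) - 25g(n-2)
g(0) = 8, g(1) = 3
Characteristic equation: x² + 10x + 25 = 0, which is (x - (-5))².
Repeated root r = -5.
General solution: g(n) = (A + Bn)·(-5)^n.
From g(0) = 8: A = 8.
From g(1) = 3: (A + B)·(-5) = 3 ⇒ B = - \frac{43}{5}.
So g(n) = \left(8 - \frac{43 n}{5}\right) \cdot (-5)^n.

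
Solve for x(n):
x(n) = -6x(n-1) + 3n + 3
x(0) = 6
First-order linear with linear forcing.
Homogeneous solution: x_h(n) = A·(-6)^n.
Try particular x_p(n) = pn + q. Substituting:
  pn + q = -6(p(n-1) + q) + 3n + 3.
Matching the n-coefficient: p = -6p + 3 ⇒ p = \frac{3}{7}.
Matching constants: q = 6p - 6q + 3 ⇒ q = \frac{39}{49}.
General: x(n) = A·(-6)^n + \frac{3 n}{7} + \frac{39}{49}.
Apply x(0) = 6: A + \frac{39}{49} = 6 ⇒ A = \frac{255}{49}.
So x(n) = \frac{255 \left(-6\right)^{n}}{49} + \frac{3 n}{7} + \frac{39}{49}.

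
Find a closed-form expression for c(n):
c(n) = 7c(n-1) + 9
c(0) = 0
First-order linear non-homogeneous.
Homogeneous solution: c_h(n) = A·(7)^n.
Try constant particular solution c_p = K: K = 7K + 9 ⇒ K = - \frac{3}{2}.
General: c(n) = A·(7)^n - \frac{3}{2}.
Apply c(0) = 0: A - \frac{3}{2} = 0 ⇒ A = \frac{3}{2}.
So c(n) = \frac{3 \cdot 7^{n}}{2} - \frac{3}{2}.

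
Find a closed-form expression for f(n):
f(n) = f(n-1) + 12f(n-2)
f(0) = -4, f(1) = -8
Characteristic equation: x² - x - 12 = 0, which factors as (x - (4))(x - (-3)) = 0.
Roots r₁ = 4, r₂ = -3 (distinct).
General solution: f(n) = A·(4)^n + B·(-3)^n.
From f(0) = -4: A + B = -4.
From f(1) = -8: 4A - 3B = -8.
Solving: A = - \frac{20}{7}, B = - \frac{8}{7}.
So f(n) = - \frac{8 \left(-3\right)^{n}}{7} - \frac{20 \cdot 4^{n}}{7}.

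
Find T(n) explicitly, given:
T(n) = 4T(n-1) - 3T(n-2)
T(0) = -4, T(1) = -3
Characteristic equation: x² - 4x + 3 = 0, which factors as (x - (3))(x - (1)) = 0.
Roots r₁ = 3, r₂ = 1 (distinct).
General solution: T(n) = A·(3)^n + B·(1)^n.
From T(0) = -4: A + B = -4.
From T(1) = -3: 3A + B = -3.
Solving: A = \frac{1}{2}, B = - \frac{9}{2}.
So T(n) = \frac{3^{n}}{2} - \frac{9}{2}.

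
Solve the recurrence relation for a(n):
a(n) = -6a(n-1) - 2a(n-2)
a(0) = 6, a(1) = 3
Characteristic equation: x² + 6x + 2 = 0.
Discriminant Δ = (-6)² + 4·(-2) = 28.
Roots r₁,₂ = (-6 ± √28)/2, so r₁ = -3 + \sqrt{7}, r₂ = -3 - \sqrt{7}.
General solution: a(n) = A·r₁^n + B·r₂^n.
From the initial conditions, A + B = 6 and r₁A + r₂B = 3.
Since r₁ - r₂ = √28: A = (3 - (6)r₂)/√28 = 3 + \frac{3 \sqrt{7}}{2}, and B = 6 - A = 3 - \frac{3 \sqrt{7}}{2}.
So a(n) = \left(3 + \frac{3 \sqrt{7}}{2}\right)\left(-3 + \sqrt{7}\right)^n + \left(3 - \frac{3 \sqrt{7}}{2}\right)\left(-3 - \sqrt{7}\right)^n.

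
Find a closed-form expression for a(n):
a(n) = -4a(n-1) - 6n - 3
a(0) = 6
First-order linear with linear forcing.
Homogeneous solution: a_h(n) = A·(-4)^n.
Try particular a_p(n) = pn + q. Substituting:
  pn + q = -4(p(n-1) + q) - 6n - 3.
Matching the n-coefficient: p = -4p - 6 ⇒ p = - \frac{6}{5}.
Matching constants: q = 4p - 4q - 3 ⇒ q = - \frac{39}{25}.
General: a(n) = A·(-4)^n - \frac{6 n}{5} - \frac{39}{25}.
Apply a(0) = 6: A - \frac{39}{25} = 6 ⇒ A = \frac{189}{25}.
So a(n) = \frac{189 \left(-4\right)^{n}}{25} - \frac{6 n}{5} - \frac{39}{25}.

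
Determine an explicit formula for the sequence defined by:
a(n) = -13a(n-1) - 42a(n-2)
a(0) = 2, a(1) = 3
Characteristic equation: x² + 13x + 42 = 0, which factors as (x - (-6))(x - (-7)) = 0.
Roots r₁ = -6, r₂ = -7 (distinct).
General solution: a(n) = A·(-6)^n + B·(-7)^n.
From a(0) = 2: A + B = 2.
From a(1) = 3: -6A - 7B = 3.
Solving: A = 17, B = -15.
So a(n) = 17 \left(-6\right)^{n} - 15 \left(-7\right)^{n}.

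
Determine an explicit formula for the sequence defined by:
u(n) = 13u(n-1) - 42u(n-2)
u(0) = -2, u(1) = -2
Characteristic equation: x² - 13x + 42 = 0, which factors as (x - (7))(x - (6)) = 0.
Roots r₁ = 7, r₂ = 6 (distinct).
General solution: u(n) = A·(7)^n + B·(6)^n.
From u(0) = -2: A + B = -2.
From u(1) = -2: 7A + 6B = -2.
Solving: A = 10, B = -12.
So u(n) = - 12 \cdot 6^{n} + 10 \cdot 7^{n}.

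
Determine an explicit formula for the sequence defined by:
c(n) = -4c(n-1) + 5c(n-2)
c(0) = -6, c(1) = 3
Characteristic equation: x² + 4x - 5 = 0, which factors as (x - (-5))(x - (1)) = 0.
Roots r₁ = -5, r₂ = 1 (distinct).
General solution: c(n) = A·(-5)^n + B·(1)^n.
From c(0) = -6: A + B = -6.
From c(1) = 3: -5A + B = 3.
Solving: A = - \frac{3}{2}, B = - \frac{9}{2}.
So c(n) = - \frac{3 \left(-5\right)^{n}}{2} - \frac{9}{2}.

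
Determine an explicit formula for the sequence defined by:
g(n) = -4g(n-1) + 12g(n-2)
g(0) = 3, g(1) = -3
Characteristic equation: x² + 4x - 12 = 0, which factors as (x - (-6))(x - (2)) = 0.
Roots r₁ = -6, r₂ = 2 (distinct).
General solution: g(n) = A·(-6)^n + B·(2)^n.
From g(0) = 3: A + B = 3.
From g(1) = -3: -6A + 2B = -3.
Solving: A = \frac{9}{8}, B = \frac{15}{8}.
So g(n) = \frac{9 \left(-6\right)^{n}}{8} + \frac{15 \cdot 2^{n}}{8}.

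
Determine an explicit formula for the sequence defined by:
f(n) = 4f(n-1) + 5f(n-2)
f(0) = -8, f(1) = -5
Characteristic equation: x² - 4x - 5 = 0, which factors as (x - (5))(x - (-1)) = 0.
Roots r₁ = 5, r₂ = -1 (distinct).
General solution: f(n) = A·(5)^n + B·(-1)^n.
From f(0) = -8: A + B = -8.
From f(1) = -5: 5A - B = -5.
Solving: A = - \frac{13}{6}, B = - \frac{35}{6}.
So f(n) = - \frac{35 \left(-1\right)^{n}}{6} - \frac{13 \cdot 5^{n}}{6}.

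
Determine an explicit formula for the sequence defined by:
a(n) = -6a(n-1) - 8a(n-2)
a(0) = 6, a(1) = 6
Characteristic equation: x² + 6x + 8 = 0, which factors as (x - (-2))(x - (-4)) = 0.
Roots r₁ = -2, r₂ = -4 (distinct).
General solution: a(n) = A·(-2)^n + B·(-4)^n.
From a(0) = 6: A + B = 6.
From a(1) = 6: -2A - 4B = 6.
Solving: A = 15, B = -9.
So a(n) = 15 \left(-2\right)^{n} - 9 \left(-4\right)^{n}.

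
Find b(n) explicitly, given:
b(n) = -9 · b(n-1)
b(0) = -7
Pure geometric recurrence with ratio -9.
By induction b(n) = b(0) · (-9)^n = - 7 \left(-9\right)^{n}.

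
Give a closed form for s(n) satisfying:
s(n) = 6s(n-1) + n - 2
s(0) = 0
First-order linear with linear forcing.
Homogeneous solution: s_h(n) = A·(6)^n.
Try particular s_p(n) = pn + q. Substituting:
  pn + q = 6(p(n-1) + q) + n - 2.
Matching the n-coefficient: p = 6p + 1 ⇒ p = - \frac{1}{5}.
Matching constants: q = -6p + 6q - 2 ⇒ q = \frac{4}{25}.
General: s(n) = A·(6)^n - \frac{n}{5} + \frac{4}{25}.
Apply s(0) = 0: A + \frac{4}{25} = 0 ⇒ A = - \frac{4}{25}.
So s(n) = - \frac{4 \cdot 6^{n}}{25} - \frac{n}{5} + \frac{4}{25}.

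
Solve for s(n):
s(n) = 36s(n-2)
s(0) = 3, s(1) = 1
Characteristic equation: x² - 36 = 0, which factors as (x - (-6))(x - (6)) = 0.
Roots r₁ = -6, r₂ = 6 (distinct).
General solution: s(n) = A·(-6)^n + B·(6)^n.
From s(0) = 3: A + B = 3.
From s(1) = 1: -6A + 6B = 1.
Solving: A = \frac{17}{12}, B = \frac{19}{12}.
So s(n) = \frac{17 \left(-6\right)^{n}}{12} + \frac{19 \cdot 6^{n}}{12}.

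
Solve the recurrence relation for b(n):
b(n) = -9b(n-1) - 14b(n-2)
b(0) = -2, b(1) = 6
Characteristic equation: x² + 9x + 14 = 0, which factors as (x - (-7))(x - (-2)) = 0.
Roots r₁ = -7, r₂ = -2 (distinct).
General solution: b(n) = A·(-7)^n + B·(-2)^n.
From b(0) = -2: A + B = -2.
From b(1) = 6: -7A - 2B = 6.
Solving: A = - \frac{2}{5}, B = - \frac{8}{5}.
So b(n) = - \frac{8 \left(-2\right)^{n}}{5} - \frac{2 \left(-7\right)^{n}}{5}.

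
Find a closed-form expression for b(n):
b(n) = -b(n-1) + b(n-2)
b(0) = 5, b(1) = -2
Characteristic equation: x² + x - 1 = 0.
Discriminant Δ = (-1)² + 4·(1) = 5.
Roots r₁,₂ = (-1 ± √5)/2, so r₁ = - \frac{1}{2} + \frac{\sqrt{5}}{2}, r₂ = - \frac{\sqrt{5}}{2} - \frac{1}{2}.
General solution: b(n) = A·r₁^n + B·r₂^n.
From the initial conditions, A + B = 5 and r₁A + r₂B = -2.
Since r₁ - r₂ = √5: A = (-2 - (5)r₂)/√5 = \frac{\sqrt{5}}{10} + \frac{5}{2}, and B = 5 - A = \frac{5}{2} - \frac{\sqrt{5}}{10}.
So b(n) = \left(\frac{\sqrt{5}}{10} + \frac{5}{2}\right)\left(- \frac{1}{2} + \frac{\sqrt{5}}{2}\right)^n + \left(\frac{5}{2} - \frac{\sqrt{5}}{10}\right)\left(- \frac{\sqrt{5}}{2} - \frac{1}{2}\right)^n.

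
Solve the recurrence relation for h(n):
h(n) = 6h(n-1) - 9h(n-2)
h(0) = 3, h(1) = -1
Characteristic equation: x² - 6x + 9 = 0, which is (x - (3))².
Repeated root r = 3.
General solution: h(n) = (A + Bn)·(3)^n.
From h(0) = 3: A = 3.
From h(1) = -1: (A + B)·(3) = -1 ⇒ B = - \frac{10}{3}.
So h(n) = \left(3 - \frac{10 n}{3}\right) \cdot (3)^n.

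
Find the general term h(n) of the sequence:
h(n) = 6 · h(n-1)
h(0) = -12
Pure geometric recurrence with ratio 6.
By induction h(n) = h(0) · (6)^n = - 12 \cdot 6^{n}.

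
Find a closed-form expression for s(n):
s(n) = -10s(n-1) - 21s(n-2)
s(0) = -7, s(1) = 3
Characteristic equation: x² + 10x + 21 = 0, which factors as (x - (-7))(x - (-3)) = 0.
Roots r₁ = -7, r₂ = -3 (distinct).
General solution: s(n) = A·(-7)^n + B·(-3)^n.
From s(0) = -7: A + B = -7.
From s(1) = 3: -7A - 3B = 3.
Solving: A = \frac{9}{2}, B = - \frac{23}{2}.
So s(n) = - \frac{23 \left(-3\right)^{n}}{2} + \frac{9 \left(-7\right)^{n}}{2}.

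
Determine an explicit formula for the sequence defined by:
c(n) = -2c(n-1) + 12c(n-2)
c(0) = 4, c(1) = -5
Characteristic equation: x² + 2x - 12 = 0.
Discriminant Δ = (-2)² + 4·(12) = 52.
Roots r₁,₂ = (-2 ± √52)/2, so r₁ = -1 + \sqrt{13}, r₂ = - \sqrt{13} - 1.
General solution: c(n) = A·r₁^n + B·r₂^n.
From the initial conditions, A + B = 4 and r₁A + r₂B = -5.
Since r₁ - r₂ = √52: A = (-5 - (4)r₂)/√52 = 2 - \frac{\sqrt{13}}{26}, and B = 4 - A = \frac{\sqrt{13}}{26} + 2.
So c(n) = \left(2 - \frac{\sqrt{13}}{26}\right)\left(-1 + \sqrt{13}\right)^n + \left(\frac{\sqrt{13}}{26} + 2\right)\left(- \sqrt{13} - 1\right)^n.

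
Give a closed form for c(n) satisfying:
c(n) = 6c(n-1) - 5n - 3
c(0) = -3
First-order linear with linear forcing.
Homogeneous solution: c_h(n) = A·(6)^n.
Try particular c_p(n) = pn + q. Substituting:
  pn + q = 6(p(n-1) + q) - 5n - 3.
Matching the n-coefficient: p = 6p - 5 ⇒ p = 1.
Matching constants: q = -6p + 6q - 3 ⇒ q = \frac{9}{5}.
General: c(n) = A·(6)^n + n + \frac{9}{5}.
Apply c(0) = -3: A + \frac{9}{5} = -3 ⇒ A = - \frac{24}{5}.
So c(n) = - \frac{24 \cdot 6^{n}}{5} + n + \frac{9}{5}.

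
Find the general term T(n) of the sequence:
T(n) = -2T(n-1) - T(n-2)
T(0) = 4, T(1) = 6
Characteristic equation: x² + 2x + 1 = 0, which is (x - (-1))².
Repeated root r = -1.
General solution: T(n) = (A + Bn)·(-1)^n.
From T(0) = 4: A = 4.
From T(1) = 6: (A + B)·(-1) = 6 ⇒ B = -10.
So T(n) = \left(4 - 10 n\right) \cdot (-1)^n.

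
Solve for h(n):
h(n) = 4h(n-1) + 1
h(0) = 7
First-order linear non-homogeneous.
Homogeneous solution: h_h(n) = A·(4)^n.
Try constant particular solution h_p = K: K = 4K + 1 ⇒ K = - \frac{1}{3}.
General: h(n) = A·(4)^n - \frac{1}{3}.
Apply h(0) = 7: A - \frac{1}{3} = 7 ⇒ A = \frac{22}{3}.
So h(n) = \frac{22 \cdot 4^{n}}{3} - \frac{1}{3}.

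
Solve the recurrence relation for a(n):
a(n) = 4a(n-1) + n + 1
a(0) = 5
First-order linear with linear forcing.
Homogeneous solution: a_h(n) = A·(4)^n.
Try particular a_p(n) = pn + q. Substituting:
  pn + q = 4(p(n-1) + q) + n + 1.
Matching the n-coefficient: p = 4p + 1 ⇒ p = - \frac{1}{3}.
Matching constants: q = -4p + 4q + 1 ⇒ q = - \frac{7}{9}.
General: a(n) = A·(4)^n - \frac{n}{3} - \frac{7}{9}.
Apply a(0) = 5: A - \frac{7}{9} = 5 ⇒ A = \frac{52}{9}.
So a(n) = \frac{52 \cdot 4^{n}}{9} - \frac{n}{3} - \frac{7}{9}.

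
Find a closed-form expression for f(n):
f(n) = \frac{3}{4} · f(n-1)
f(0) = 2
Pure geometric recurrence with ratio \frac{3}{4}.
By induction f(n) = f(0) · (\frac{3}{4})^n = 2 \left(\frac{3}{4}\right)^{n}.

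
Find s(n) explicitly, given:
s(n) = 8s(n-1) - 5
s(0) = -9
First-order linear non-homogeneous.
Homogeneous solution: s_h(n) = A·(8)^n.
Try constant particular solution s_p = K: K = 8K - 5 ⇒ K = \frac{5}{7}.
General: s(n) = A·(8)^n + \frac{5}{7}.
Apply s(0) = -9: A + \frac{5}{7} = -9 ⇒ A = - \frac{68}{7}.
So s(n) = \frac{5}{7} - \frac{68 \cdot 8^{n}}{7}.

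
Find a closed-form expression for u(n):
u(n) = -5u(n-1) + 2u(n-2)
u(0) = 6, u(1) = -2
Characteristic equation: x² + 5x - 2 = 0.
Discriminant Δ = (-5)² + 4·(2) = 33.
Roots r₁,₂ = (-5 ± √33)/2, so r₁ = - \frac{5}{2} + \frac{\sqrt{33}}{2}, r₂ = - \frac{\sqrt{33}}{2} - \frac{5}{2}.
General solution: u(n) = A·r₁^n + B·r₂^n.
From the initial conditions, A + B = 6 and r₁A + r₂B = -2.
Since r₁ - r₂ = √33: A = (-2 - (6)r₂)/√33 = \frac{13 \sqrt{33}}{33} + 3, and B = 6 - A = 3 - \frac{13 \sqrt{33}}{33}.
So u(n) = \left(\frac{13 \sqrt{33}}{33} + 3\right)\left(- \frac{5}{2} + \frac{\sqrt{33}}{2}\right)^n + \left(3 - \frac{13 \sqrt{33}}{33}\right)\left(- \frac{\sqrt{33}}{2} - \frac{5}{2}\right)^n.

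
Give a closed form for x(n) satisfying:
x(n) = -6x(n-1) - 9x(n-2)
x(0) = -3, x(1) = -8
Characteristic equation: x² + 6x + 9 = 0, which is (x - (-3))².
Repeated root r = -3.
General solution: x(n) = (A + Bn)·(-3)^n.
From x(0) = -3: A = -3.
From x(1) = -8: (A + B)·(-3) = -8 ⇒ B = \frac{17}{3}.
So x(n) = \left(\frac{17 n}{3} - 3\right) \cdot (-3)^n.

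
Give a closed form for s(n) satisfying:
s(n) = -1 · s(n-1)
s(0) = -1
Pure geometric recurrence with ratio -1.
By induction s(n) = s(0) · (-1)^n = - \left(-1\right)^{n}.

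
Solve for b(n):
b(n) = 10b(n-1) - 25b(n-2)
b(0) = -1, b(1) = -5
Characteristic equation: x² - 10x + 25 = 0, which is (x - (5))².
Repeated root r = 5.
General solution: b(n) = (A + Bn)·(5)^n.
From b(0) = -1: A = -1.
From b(1) = -5: (A + B)·(5) = -5 ⇒ B = 0.
So b(n) = \left(-1\right) \cdot (5)^n.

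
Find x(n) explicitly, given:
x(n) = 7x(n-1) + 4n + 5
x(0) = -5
First-order linear with linear forcing.
Homogeneous solution: x_h(n) = A·(7)^n.
Try particular x_p(n) = pn + q. Substituting:
  pn + q = 7(p(n-1) + q) + 4n + 5.
Matching the n-coefficient: p = 7p + 4 ⇒ p = - \frac{2}{3}.
Matching constants: q = -7p + 7q + 5 ⇒ q = - \frac{29}{18}.
General: x(n) = A·(7)^n - \frac{2 n}{3} - \frac{29}{18}.
Apply x(0) = -5: A - \frac{29}{18} = -5 ⇒ A = - \frac{61}{18}.
So x(n) = - \frac{61 \cdot 7^{n}}{18} - \frac{2 n}{3} - \frac{29}{18}.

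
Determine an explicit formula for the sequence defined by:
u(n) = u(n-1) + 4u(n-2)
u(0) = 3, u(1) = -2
Characteristic equation: x² - x - 4 = 0.
Discriminant Δ = (1)² + 4·(4) = 17.
Roots r₁,₂ = (1 ± √17)/2, so r₁ = \frac{1}{2} + \frac{\sqrt{17}}{2}, r₂ = \frac{1}{2} - \frac{\sqrt{17}}{2}.
General solution: u(n) = A·r₁^n + B·r₂^n.
From the initial conditions, A + B = 3 and r₁A + r₂B = -2.
Since r₁ - r₂ = √17: A = (-2 - (3)r₂)/√17 = \frac{3}{2} - \frac{7 \sqrt{17}}{34}, and B = 3 - A = \frac{7 \sqrt{17}}{34} + \frac{3}{2}.
So u(n) = \left(\frac{3}{2} - \frac{7 \sqrt{17}}{34}\right)\left(\frac{1}{2} + \frac{\sqrt{17}}{2}\right)^n + \left(\frac{7 \sqrt{17}}{34} + \frac{3}{2}\right)\left(\frac{1}{2} - \frac{\sqrt{17}}{2}\right)^n.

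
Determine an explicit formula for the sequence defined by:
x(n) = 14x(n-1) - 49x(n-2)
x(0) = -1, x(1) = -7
Characteristic equation: x² - 14x + 49 = 0, which is (x - (7))².
Repeated root r = 7.
General solution: x(n) = (A + Bn)·(7)^n.
From x(0) = -1: A = -1.
From x(1) = -7: (A + B)·(7) = -7 ⇒ B = 0.
So x(n) = \left(-1\right) \cdot (7)^n.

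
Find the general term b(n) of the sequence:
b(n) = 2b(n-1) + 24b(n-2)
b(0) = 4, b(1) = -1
Characteristic equation: x² - 2x - 24 = 0, which factors as (x - (-4))(x - (6)) = 0.
Roots r₁ = -4, r₂ = 6 (distinct).
General solution: b(n) = A·(-4)^n + B·(6)^n.
From b(0) = 4: A + B = 4.
From b(1) = -1: -4A + 6B = -1.
Solving: A = \frac{5}{2}, B = \frac{3}{2}.
So b(n) = \frac{5 \left(-4\right)^{n}}{2} + \frac{3 \cdot 6^{n}}{2}.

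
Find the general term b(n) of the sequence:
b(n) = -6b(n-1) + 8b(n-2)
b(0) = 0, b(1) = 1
Characteristic equation: x² + 6x - 8 = 0.
Discriminant Δ = (-6)² + 4·(8) = 68.
Roots r₁,₂ = (-6 ± √68)/2, so r₁ = -3 + \sqrt{17}, r₂ = - \sqrt{17} - 3.
General solution: b(n) = A·r₁^n + B·r₂^n.
From the initial conditions, A + B = 0 and r₁A + r₂B = 1.
Since r₁ - r₂ = √68: A = (1 - (0)r₂)/√68 = \frac{\sqrt{17}}{34}, and B = 0 - A = - \frac{\sqrt{17}}{34}.
So b(n) = \left(\frac{\sqrt{17}}{34}\right)\left(-3 + \sqrt{17}\right)^n + \left(- \frac{\sqrt{17}}{34}\right)\left(- \sqrt{17} - 3\right)^n.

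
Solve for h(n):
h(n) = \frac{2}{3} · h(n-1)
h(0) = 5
Pure geometric recurrence with ratio \frac{2}{3}.
By induction h(n) = h(0) · (\frac{2}{3})^n = 5 \left(\frac{2}{3}\right)^{n}.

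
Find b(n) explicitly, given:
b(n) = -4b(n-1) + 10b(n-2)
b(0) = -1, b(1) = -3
Characteristic equation: x² + 4x - 10 = 0.
Discriminant Δ = (-4)² + 4·(10) = 56.
Roots r₁,₂ = (-4 ± √56)/2, so r₁ = -2 + \sqrt{14}, r₂ = - \sqrt{14} - 2.
General solution: b(n) = A·r₁^n + B·r₂^n.
From the initial conditions, A + B = -1 and r₁A + r₂B = -3.
Since r₁ - r₂ = √56: A = (-3 - (-1)r₂)/√56 = - \frac{5 \sqrt{14}}{28} - \frac{1}{2}, and B = -1 - A = - \frac{1}{2} + \frac{5 \sqrt{14}}{28}.
So b(n) = \left(- \frac{5 \sqrt{14}}{28} - \frac{1}{2}\right)\left(-2 + \sqrt{14}\right)^n + \left(- \frac{1}{2} + \frac{5 \sqrt{14}}{28}\right)\left(- \sqrt{14} - 2\right)^n.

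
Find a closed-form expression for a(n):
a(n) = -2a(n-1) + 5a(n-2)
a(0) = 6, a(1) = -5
Characteristic equation: x² + 2x - 5 = 0.
Discriminant Δ = (-2)² + 4·(5) = 24.
Roots r₁,₂ = (-2 ± √24)/2, so r₁ = -1 + \sqrt{6}, r₂ = - \sqrt{6} - 1.
General solution: a(n) = A·r₁^n + B·r₂^n.
From the initial conditions, A + B = 6 and r₁A + r₂B = -5.
Since r₁ - r₂ = √24: A = (-5 - (6)r₂)/√24 = \frac{\sqrt{6}}{12} + 3, and B = 6 - A = 3 - \frac{\sqrt{6}}{12}.
So a(n) = \left(\frac{\sqrt{6}}{12} + 3\right)\left(-1 + \sqrt{6}\right)^n + \left(3 - \frac{\sqrt{6}}{12}\right)\left(- \sqrt{6} - 1\right)^n.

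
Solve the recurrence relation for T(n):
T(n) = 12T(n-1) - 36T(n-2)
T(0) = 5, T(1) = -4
Characteristic equation: x² - 12x + 36 = 0, which is (x - (6))².
Repeated root r = 6.
General solution: T(n) = (A + Bn)·(6)^n.
From T(0) = 5: A = 5.
From T(1) = -4: (A + B)·(6) = -4 ⇒ B = - \frac{17}{3}.
So T(n) = \left(5 - \frac{17 n}{3}\right) \cdot (6)^n.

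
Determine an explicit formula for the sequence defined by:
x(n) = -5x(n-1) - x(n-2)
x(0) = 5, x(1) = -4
Characteristic equation: x² + 5x + 1 = 0.
Discriminant Δ = (-5)² + 4·(-1) = 21.
Roots r₁,₂ = (-5 ± √21)/2, so r₁ = - \frac{5}{2} + \frac{\sqrt{21}}{2}, r₂ = - \frac{5}{2} - \frac{\sqrt{21}}{2}.
General solution: x(n) = A·r₁^n + B·r₂^n.
From the initial conditions, A + B = 5 and r₁A + r₂B = -4.
Since r₁ - r₂ = √21: A = (-4 - (5)r₂)/√21 = \frac{17 \sqrt{21}}{42} + \frac{5}{2}, and B = 5 - A = \frac{5}{2} - \frac{17 \sqrt{21}}{42}.
So x(n) = \left(\frac{17 \sqrt{21}}{42} + \frac{5}{2}\right)\left(- \frac{5}{2} + \frac{\sqrt{21}}{2}\right)^n + \left(\frac{5}{2} - \frac{17 \sqrt{21}}{42}\right)\left(- \frac{5}{2} - \frac{\sqrt{21}}{2}\right)^n.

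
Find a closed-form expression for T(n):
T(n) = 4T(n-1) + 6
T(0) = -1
First-order linear non-homogeneous.
Homogeneous solution: T_h(n) = A·(4)^n.
Try constant particular solution T_p = K: K = 4K + 6 ⇒ K = -2.
General: T(n) = A·(4)^n - 2.
Apply T(0) = -1: A - 2 = -1 ⇒ A = 1.
So T(n) = 4^{n} - 2.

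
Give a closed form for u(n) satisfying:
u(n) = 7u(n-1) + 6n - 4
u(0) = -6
First-order linear with linear forcing.
Homogeneous solution: u_h(n) = A·(7)^n.
Try particular u_p(n) = pn + q. Substituting:
  pn + q = 7(p(n-1) + q) + 6n - 4.
Matching the n-coefficient: p = 7p + 6 ⇒ p = -1.
Matching constants: q = -7p + 7q - 4 ⇒ q = - \frac{1}{2}.
General: u(n) = A·(7)^n - n - \frac{1}{2}.
Apply u(0) = -6: A - \frac{1}{2} = -6 ⇒ A = - \frac{11}{2}.
So u(n) = - \frac{11 \cdot 7^{n}}{2} - n - \frac{1}{2}.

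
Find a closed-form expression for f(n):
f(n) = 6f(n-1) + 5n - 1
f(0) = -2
First-order linear with linear forcing.
Homogeneous solution: f_h(n) = A·(6)^n.
Try particular f_p(n) = pn + q. Substituting:
  pn + q = 6(p(n-1) + q) + 5n - 1.
Matching the n-coefficient: p = 6p + 5 ⇒ p = -1.
Matching constants: q = -6p + 6q - 1 ⇒ q = -1.
General: f(n) = A·(6)^n - n - 1.
Apply f(0) = -2: A - 1 = -2 ⇒ A = -1.
So f(n) = - 6^{n} - n - 1.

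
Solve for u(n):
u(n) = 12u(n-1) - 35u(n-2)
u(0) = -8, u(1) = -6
Characteristic equation: x² - 12x + 35 = 0, which factors as (x - (5))(x - (7)) = 0.
Roots r₁ = 5, r₂ = 7 (distinct).
General solution: u(n) = A·(5)^n + B·(7)^n.
From u(0) = -8: A + B = -8.
From u(1) = -6: 5A + 7B = -6.
Solving: A = -25, B = 17.
So u(n) = - 25 \cdot 5^{n} + 17 \cdot 7^{n}.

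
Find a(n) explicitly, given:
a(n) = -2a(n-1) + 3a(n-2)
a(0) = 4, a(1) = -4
Characteristic equation: x² + 2x - 3 = 0, which factors as (x - (1))(x - (-3)) = 0.
Roots r₁ = 1, r₂ = -3 (distinct).
General solution: a(n) = A·(1)^n + B·(-3)^n.
From a(0) = 4: A + B = 4.
From a(1) = -4: A - 3B = -4.
Solving: A = 2, B = 2.
So a(n) = 2 \left(-3\right)^{n} + 2.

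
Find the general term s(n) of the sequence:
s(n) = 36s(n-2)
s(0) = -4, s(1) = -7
Characteristic equation: x² - 36 = 0, which factors as (x - (-6))(x - (6)) = 0.
Roots r₁ = -6, r₂ = 6 (distinct).
General solution: s(n) = A·(-6)^n + B·(6)^n.
From s(0) = -4: A + B = -4.
From s(1) = -7: -6A + 6B = -7.
Solving: A = - \frac{17}{12}, B = - \frac{31}{12}.
So s(n) = - \frac{17 \left(-6\right)^{n}}{12} - \frac{31 \cdot 6^{n}}{12}.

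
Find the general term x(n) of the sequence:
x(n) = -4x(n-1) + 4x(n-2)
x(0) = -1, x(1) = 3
Characteristic equation: x² + 4x - 4 = 0.
Discriminant Δ = (-4)² + 4·(4) = 32.
Roots r₁,₂ = (-4 ± √32)/2, so r₁ = -2 + 2 \sqrt{2}, r₂ = - 2 \sqrt{2} - 2.
General solution: x(n) = A·r₁^n + B·r₂^n.
From the initial conditions, A + B = -1 and r₁A + r₂B = 3.
Since r₁ - r₂ = √32: A = (3 - (-1)r₂)/√32 = - \frac{1}{2} + \frac{\sqrt{2}}{8}, and B = -1 - A = - \frac{1}{2} - \frac{\sqrt{2}}{8}.
So x(n) = \left(- \frac{1}{2} + \frac{\sqrt{2}}{8}\right)\left(-2 + 2 \sqrt{2}\right)^n + \left(- \frac{1}{2} - \frac{\sqrt{2}}{8}\right)\left(- 2 \sqrt{2} - 2\right)^n.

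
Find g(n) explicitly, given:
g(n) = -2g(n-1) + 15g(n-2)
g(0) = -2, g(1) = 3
Characteristic equation: x² + 2x - 15 = 0, which factors as (x - (-5))(x - (3)) = 0.
Roots r₁ = -5, r₂ = 3 (distinct).
General solution: g(n) = A·(-5)^n + B·(3)^n.
From g(0) = -2: A + B = -2.
From g(1) = 3: -5A + 3B = 3.
Solving: A = - \frac{9}{8}, B = - \frac{7}{8}.
So g(n) = - \frac{9 \left(-5\right)^{n}}{8} - \frac{7 \cdot 3^{n}}{8}.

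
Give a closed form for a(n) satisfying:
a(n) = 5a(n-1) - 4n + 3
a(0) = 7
First-order linear with linear forcing.
Homogeneous solution: a_h(n) = A·(5)^n.
Try particular a_p(n) = pn + q. Substituting:
  pn + q = 5(p(n-1) + q) - 4n + 3.
Matching the n-coefficient: p = 5p - 4 ⇒ p = 1.
Matching constants: q = -5p + 5q + 3 ⇒ q = \frac{1}{2}.
General: a(n) = A·(5)^n + n + \frac{1}{2}.
Apply a(0) = 7: A + \frac{1}{2} = 7 ⇒ A = \frac{13}{2}.
So a(n) = \frac{13 \cdot 5^{n}}{2} + n + \frac{1}{2}.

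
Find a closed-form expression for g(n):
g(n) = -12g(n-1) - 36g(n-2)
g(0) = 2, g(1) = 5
Characteristic equation: x² + 12x + 36 = 0, which is (x - (-6))².
Repeated root r = -6.
General solution: g(n) = (A + Bn)·(-6)^n.
From g(0) = 2: A = 2.
From g(1) = 5: (A + B)·(-6) = 5 ⇒ B = - \frac{17}{6}.
So g(n) = \left(2 - \frac{17 n}{6}\right) \cdot (-6)^n.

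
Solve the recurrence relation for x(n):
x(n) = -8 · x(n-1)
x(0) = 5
Pure geometric recurrence with ratio -8.
By induction x(n) = x(0) · (-8)^n = 5 \left(-8\right)^{n}.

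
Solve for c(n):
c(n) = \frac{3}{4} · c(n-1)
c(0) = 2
Pure geometric recurrence with ratio \frac{3}{4}.
By induction c(n) = c(0) · (\frac{3}{4})^n = 2 \left(\frac{3}{4}\right)^{n}.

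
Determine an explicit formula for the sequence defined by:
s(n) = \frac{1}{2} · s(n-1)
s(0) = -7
Pure geometric recurrence with ratio \frac{1}{2}.
By induction s(n) = s(0) · (\frac{1}{2})^n = - 7 \cdot 2^{- n}.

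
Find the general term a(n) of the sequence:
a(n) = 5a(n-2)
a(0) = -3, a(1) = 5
Characteristic equation: x² - 5 = 0.
Discriminant Δ = (0)² + 4·(5) = 20.
Roots r₁,₂ = (0 ± √20)/2, so r₁ = \sqrt{5}, r₂ = - \sqrt{5}.
General solution: a(n) = A·r₁^n + B·r₂^n.
From the initial conditions, A + B = -3 and r₁A + r₂B = 5.
Since r₁ - r₂ = √20: A = (5 - (-3)r₂)/√20 = - \frac{3}{2} + \frac{\sqrt{5}}{2}, and B = -3 - A = - \frac{3}{2} - \frac{\sqrt{5}}{2}.
So a(n) = \left(- \frac{3}{2} + \frac{\sqrt{5}}{2}\right)\left(\sqrt{5}\right)^n + \left(- \frac{3}{2} - \frac{\sqrt{5}}{2}\right)\left(- \sqrt{5}\right)^n.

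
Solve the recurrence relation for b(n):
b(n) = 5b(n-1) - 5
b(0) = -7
First-order linear non-homogeneous.
Homogeneous solution: b_h(n) = A·(5)^n.
Try constant particular solution b_p = K: K = 5K - 5 ⇒ K = \frac{5}{4}.
General: b(n) = A·(5)^n + \frac{5}{4}.
Apply b(0) = -7: A + \frac{5}{4} = -7 ⇒ A = - \frac{33}{4}.
So b(n) = \frac{5}{4} - \frac{33 \cdot 5^{n}}{4}.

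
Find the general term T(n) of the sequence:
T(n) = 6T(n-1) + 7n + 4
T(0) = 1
First-order linear with linear forcing.
Homogeneous solution: T_h(n) = A·(6)^n.
Try particular T_p(n) = pn + q. Substituting:
  pn + q = 6(p(n-1) + q) + 7n + 4.
Matching the n-coefficient: p = 6p + 7 ⇒ p = - \frac{7}{5}.
Matching constants: q = -6p + 6q + 4 ⇒ q = - \frac{62}{25}.
General: T(n) = A·(6)^n - \frac{7 n}{5} - \frac{62}{25}.
Apply T(0) = 1: A - \frac{62}{25} = 1 ⇒ A = \frac{87}{25}.
So T(n) = \frac{87 \cdot 6^{n}}{25} - \frac{7 n}{5} - \frac{62}{25}.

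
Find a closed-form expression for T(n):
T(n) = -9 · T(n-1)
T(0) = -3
Pure geometric recurrence with ratio -9.
By induction T(n) = T(0) · (-9)^n = - 3 \left(-9\right)^{n}.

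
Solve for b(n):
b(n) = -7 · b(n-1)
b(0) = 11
Pure geometric recurrence with ratio -7.
By induction b(n) = b(0) · (-7)^n = 11 \left(-7\right)^{n}.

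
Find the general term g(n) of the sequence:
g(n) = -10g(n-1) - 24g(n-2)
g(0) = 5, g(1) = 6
Characteristic equation: x² + 10x + 24 = 0, which factors as (x - (-6))(x - (-4)) = 0.
Roots r₁ = -6, r₂ = -4 (distinct).
General solution: g(n) = A·(-6)^n + B·(-4)^n.
From g(0) = 5: A + B = 5.
From g(1) = 6: -6A - 4B = 6.
Solving: A = -13, B = 18.
So g(n) = 18 \left(-4\right)^{n} - 13 \left(-6\right)^{n}.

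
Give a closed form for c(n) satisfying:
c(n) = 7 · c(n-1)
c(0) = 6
Pure geometric recurrence with ratio 7.
By induction c(n) = c(0) · (7)^n = 6 \cdot 7^{n}.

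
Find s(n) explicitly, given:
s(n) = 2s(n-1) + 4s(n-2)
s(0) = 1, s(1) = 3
Characteristic equation: x² - 2x - 4 = 0.
Discriminant Δ = (2)² + 4·(4) = 20.
Roots r₁,₂ = (2 ± √20)/2, so r₁ = 1 + \sqrt{5}, r₂ = 1 - \sqrt{5}.
General solution: s(n) = A·r₁^n + B·r₂^n.
From the initial conditions, A + B = 1 and r₁A + r₂B = 3.
Since r₁ - r₂ = √20: A = (3 - (1)r₂)/√20 = \frac{\sqrt{5}}{5} + \frac{1}{2}, and B = 1 - A = \frac{1}{2} - \frac{\sqrt{5}}{5}.
So s(n) = \left(\frac{\sqrt{5}}{5} + \frac{1}{2}\right)\left(1 + \sqrt{5}\right)^n + \left(\frac{1}{2} - \frac{\sqrt{5}}{5}\right)\left(1 - \sqrt{5}\right)^n.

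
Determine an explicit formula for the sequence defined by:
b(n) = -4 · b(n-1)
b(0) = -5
Pure geometric recurrence with ratio -4.
By induction b(n) = b(0) · (-4)^n = - 5 \left(-4\right)^{n}.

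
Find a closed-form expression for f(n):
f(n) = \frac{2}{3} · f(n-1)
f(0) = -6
Pure geometric recurrence with ratio \frac{2}{3}.
By induction f(n) = f(0) · (\frac{2}{3})^n = - 6 \left(\frac{2}{3}\right)^{n}.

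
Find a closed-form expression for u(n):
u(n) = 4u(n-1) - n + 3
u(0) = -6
First-order linear with linear forcing.
Homogeneous solution: u_h(n) = A·(4)^n.
Try particular u_p(n) = pn + q. Substituting:
  pn + q = 4(p(n-1) + q) - n + 3.
Matching the n-coefficient: p = 4p - 1 ⇒ p = \frac{1}{3}.
Matching constants: q = -4p + 4q + 3 ⇒ q = - \frac{5}{9}.
General: u(n) = A·(4)^n + \frac{n}{3} - \frac{5}{9}.
Apply u(0) = -6: A - \frac{5}{9} = -6 ⇒ A = - \frac{49}{9}.
So u(n) = - \frac{49 \cdot 4^{n}}{9} + \frac{n}{3} - \frac{5}{9}.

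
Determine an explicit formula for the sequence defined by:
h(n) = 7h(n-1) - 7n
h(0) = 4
First-order linear with linear forcing.
Homogeneous solution: h_h(n) = A·(7)^n.
Try particular h_p(n) = pn + q. Substituting:
  pn + q = 7(p(n-1) + q) - 7n.
Matching the n-coefficient: p = 7p - 7 ⇒ p = \frac{7}{6}.
Matching constants: q = -7p + 7q ⇒ q = \frac{49}{36}.
General: h(n) = A·(7)^n + \frac{7 n}{6} + \frac{49}{36}.
Apply h(0) = 4: A + \frac{49}{36} = 4 ⇒ A = \frac{95}{36}.
So h(n) = \frac{95 \cdot 7^{n}}{36} + \frac{7 n}{6} + \frac{49}{36}.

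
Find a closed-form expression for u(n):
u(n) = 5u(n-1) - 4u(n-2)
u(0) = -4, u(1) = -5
Characteristic equation: x² - 5x + 4 = 0, which factors as (x - (4))(x - (1)) = 0.
Roots r₁ = 4, r₂ = 1 (distinct).
General solution: u(n) = A·(4)^n + B·(1)^n.
From u(0) = -4: A + B = -4.
From u(1) = -5: 4A + B = -5.
Solving: A = - \frac{1}{3}, B = - \frac{11}{3}.
So u(n) = - \frac{4^{n}}{3} - \frac{11}{3}.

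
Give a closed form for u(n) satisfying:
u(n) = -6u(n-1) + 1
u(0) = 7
First-order linear non-homogeneous.
Homogeneous solution: u_h(n) = A·(-6)^n.
Try constant particular solution u_p = K: K = -6K + 1 ⇒ K = \frac{1}{7}.
General: u(n) = A·(-6)^n + \frac{1}{7}.
Apply u(0) = 7: A + \frac{1}{7} = 7 ⇒ A = \frac{48}{7}.
So u(n) = \frac{48 \left(-6\right)^{n}}{7} + \frac{1}{7}.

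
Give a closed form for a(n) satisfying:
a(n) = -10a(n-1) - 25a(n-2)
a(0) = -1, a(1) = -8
Characteristic equation: x² + 10x + 25 = 0, which is (x - (-5))².
Repeated root r = -5.
General solution: a(n) = (A + Bn)·(-5)^n.
From a(0) = -1: A = -1.
From a(1) = -8: (A + B)·(-5) = -8 ⇒ B = \frac{13}{5}.
So a(n) = \left(\frac{13 n}{5} - 1\right) \cdot (-5)^n.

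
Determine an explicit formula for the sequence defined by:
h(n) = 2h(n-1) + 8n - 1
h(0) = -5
First-order linear with linear forcing.
Homogeneous solution: h_h(n) = A·(2)^n.
Try particular h_p(n) = pn + q. Substituting:
  pn + q = 2(p(n-1) + q) + 8n - 1.
Matching the n-coefficient: p = 2p + 8 ⇒ p = -8.
Matching constants: q = -2p + 2q - 1 ⇒ q = -15.
General: h(n) = A·(2)^n - 8 n - 15.
Apply h(0) = -5: A - 15 = -5 ⇒ A = 10.
So h(n) = 10 \cdot 2^{n} - 8 n - 15.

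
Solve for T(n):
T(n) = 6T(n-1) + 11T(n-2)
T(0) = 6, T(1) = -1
Characteristic equation: x² - 6x - 11 = 0.
Discriminant Δ = (6)² + 4·(11) = 80.
Roots r₁,₂ = (6 ± √80)/2, so r₁ = 3 + 2 \sqrt{5}, r₂ = 3 - 2 \sqrt{5}.
General solution: T(n) = A·r₁^n + B·r₂^n.
From the initial conditions, A + B = 6 and r₁A + r₂B = -1.
Since r₁ - r₂ = √80: A = (-1 - (6)r₂)/√80 = 3 - \frac{19 \sqrt{5}}{20}, and B = 6 - A = \frac{19 \sqrt{5}}{20} + 3.
So T(n) = \left(3 - \frac{19 \sqrt{5}}{20}\right)\left(3 + 2 \sqrt{5}\right)^n + \left(\frac{19 \sqrt{5}}{20} + 3\right)\left(3 - 2 \sqrt{5}\right)^n.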